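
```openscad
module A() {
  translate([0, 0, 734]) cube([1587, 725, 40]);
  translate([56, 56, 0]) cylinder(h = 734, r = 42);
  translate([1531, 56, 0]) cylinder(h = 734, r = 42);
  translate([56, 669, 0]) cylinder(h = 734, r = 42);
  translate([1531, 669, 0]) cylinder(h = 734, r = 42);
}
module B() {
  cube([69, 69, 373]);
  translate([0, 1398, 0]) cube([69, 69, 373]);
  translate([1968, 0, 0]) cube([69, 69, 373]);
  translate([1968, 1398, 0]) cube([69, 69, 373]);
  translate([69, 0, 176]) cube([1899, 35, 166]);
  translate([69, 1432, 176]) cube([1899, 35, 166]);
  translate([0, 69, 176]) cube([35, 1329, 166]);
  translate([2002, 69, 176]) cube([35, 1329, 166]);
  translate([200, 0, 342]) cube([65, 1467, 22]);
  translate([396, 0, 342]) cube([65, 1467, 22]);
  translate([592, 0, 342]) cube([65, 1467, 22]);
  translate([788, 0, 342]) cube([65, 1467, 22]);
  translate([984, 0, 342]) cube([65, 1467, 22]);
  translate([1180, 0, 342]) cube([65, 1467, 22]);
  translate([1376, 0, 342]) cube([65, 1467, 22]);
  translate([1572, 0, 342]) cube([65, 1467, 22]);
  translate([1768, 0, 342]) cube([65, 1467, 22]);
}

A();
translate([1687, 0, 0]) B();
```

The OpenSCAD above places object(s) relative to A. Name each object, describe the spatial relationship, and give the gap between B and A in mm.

The bed frame's nearest face is 100 mm from the table's +x face.

A is a table. B is a bed frame. The bed frame is on the floor beside the table on its +x side. The gap between the bed frame and the table is 100 mm.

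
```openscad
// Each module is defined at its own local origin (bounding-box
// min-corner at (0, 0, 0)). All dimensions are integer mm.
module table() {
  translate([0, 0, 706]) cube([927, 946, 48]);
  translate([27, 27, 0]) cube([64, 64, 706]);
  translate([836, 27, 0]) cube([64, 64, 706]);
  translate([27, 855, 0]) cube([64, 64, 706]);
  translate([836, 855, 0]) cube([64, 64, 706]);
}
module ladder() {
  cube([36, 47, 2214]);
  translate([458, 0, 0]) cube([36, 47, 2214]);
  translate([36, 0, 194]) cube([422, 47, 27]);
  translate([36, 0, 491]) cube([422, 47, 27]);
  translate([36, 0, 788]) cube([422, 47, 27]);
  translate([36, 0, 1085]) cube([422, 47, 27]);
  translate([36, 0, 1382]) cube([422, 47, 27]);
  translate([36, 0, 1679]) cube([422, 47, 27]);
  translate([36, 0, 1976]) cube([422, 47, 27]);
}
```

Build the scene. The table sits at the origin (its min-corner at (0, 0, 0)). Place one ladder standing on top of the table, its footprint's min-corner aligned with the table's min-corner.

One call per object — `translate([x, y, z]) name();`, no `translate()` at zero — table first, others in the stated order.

table();
translate([0, 0, 754]) ladder();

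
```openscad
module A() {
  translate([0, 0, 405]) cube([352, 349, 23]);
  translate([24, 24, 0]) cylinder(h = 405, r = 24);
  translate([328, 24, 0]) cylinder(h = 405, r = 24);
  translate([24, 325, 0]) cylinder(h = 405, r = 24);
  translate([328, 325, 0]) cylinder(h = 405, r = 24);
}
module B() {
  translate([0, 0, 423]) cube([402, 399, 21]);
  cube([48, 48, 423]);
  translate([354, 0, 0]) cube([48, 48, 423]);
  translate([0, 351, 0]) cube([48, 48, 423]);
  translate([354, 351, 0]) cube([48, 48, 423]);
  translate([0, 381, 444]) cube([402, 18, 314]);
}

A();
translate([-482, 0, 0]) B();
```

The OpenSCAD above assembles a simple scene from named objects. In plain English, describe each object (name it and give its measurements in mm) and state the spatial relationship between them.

A is a four-legged stool. The seat is a 352×349×23 mm slab whose top surface is at z = 428 mm; four round legs, each 48 mm in diameter, run from the floor (z = 0) to the underside of the seat, each leg's axis is inset half a diameter from the nearest pair of seat edges (so the leg's bounding box is flush with the corner).

B is a chair. The seat is a 402×399×21 mm slab with its top at z = 444 mm, on four 48×48 mm corner legs (flush with the seat edges, standing on z = 0). A flat backrest 18 mm thick, 314 mm tall, spans the full seat width and rises from the seat top along its +y edge, rear face flush with the rear of the seat.

The chair is on the floor beside the stool on its −x side.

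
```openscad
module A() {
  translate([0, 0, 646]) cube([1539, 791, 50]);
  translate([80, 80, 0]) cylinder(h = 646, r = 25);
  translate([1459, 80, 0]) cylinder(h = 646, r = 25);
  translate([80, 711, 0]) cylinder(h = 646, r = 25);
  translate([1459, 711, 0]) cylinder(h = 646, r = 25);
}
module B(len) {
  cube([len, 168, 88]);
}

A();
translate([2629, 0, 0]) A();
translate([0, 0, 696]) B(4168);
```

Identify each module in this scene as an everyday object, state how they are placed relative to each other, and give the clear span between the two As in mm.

Second table starts at x = 2629; first ends at x = 1539; clear span = 2629 − 1539 = 1090 mm.

A is a table. B is a beam. A beam spans the tops of two tables. The clear span between the two tables is 1090 mm.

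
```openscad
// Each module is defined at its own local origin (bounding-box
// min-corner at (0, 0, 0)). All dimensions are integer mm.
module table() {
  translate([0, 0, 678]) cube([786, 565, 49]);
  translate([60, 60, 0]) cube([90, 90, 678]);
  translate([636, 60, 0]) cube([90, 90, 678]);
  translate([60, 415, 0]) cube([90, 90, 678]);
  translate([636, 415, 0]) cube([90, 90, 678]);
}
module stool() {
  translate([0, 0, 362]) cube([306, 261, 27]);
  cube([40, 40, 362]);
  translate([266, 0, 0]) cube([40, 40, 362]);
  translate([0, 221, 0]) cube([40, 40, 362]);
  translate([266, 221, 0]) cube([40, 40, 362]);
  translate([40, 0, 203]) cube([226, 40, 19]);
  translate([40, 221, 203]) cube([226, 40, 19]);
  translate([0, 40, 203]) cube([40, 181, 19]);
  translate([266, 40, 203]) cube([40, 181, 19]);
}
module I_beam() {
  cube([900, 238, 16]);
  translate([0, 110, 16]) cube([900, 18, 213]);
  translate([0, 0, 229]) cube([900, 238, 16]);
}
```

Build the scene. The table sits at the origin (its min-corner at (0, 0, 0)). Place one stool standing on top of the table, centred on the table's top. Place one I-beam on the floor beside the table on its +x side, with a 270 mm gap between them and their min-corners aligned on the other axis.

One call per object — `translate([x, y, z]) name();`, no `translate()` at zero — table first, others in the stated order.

table();
translate([240, 152, 727]) stool();
translate([1056, 0, 0]) I_beam();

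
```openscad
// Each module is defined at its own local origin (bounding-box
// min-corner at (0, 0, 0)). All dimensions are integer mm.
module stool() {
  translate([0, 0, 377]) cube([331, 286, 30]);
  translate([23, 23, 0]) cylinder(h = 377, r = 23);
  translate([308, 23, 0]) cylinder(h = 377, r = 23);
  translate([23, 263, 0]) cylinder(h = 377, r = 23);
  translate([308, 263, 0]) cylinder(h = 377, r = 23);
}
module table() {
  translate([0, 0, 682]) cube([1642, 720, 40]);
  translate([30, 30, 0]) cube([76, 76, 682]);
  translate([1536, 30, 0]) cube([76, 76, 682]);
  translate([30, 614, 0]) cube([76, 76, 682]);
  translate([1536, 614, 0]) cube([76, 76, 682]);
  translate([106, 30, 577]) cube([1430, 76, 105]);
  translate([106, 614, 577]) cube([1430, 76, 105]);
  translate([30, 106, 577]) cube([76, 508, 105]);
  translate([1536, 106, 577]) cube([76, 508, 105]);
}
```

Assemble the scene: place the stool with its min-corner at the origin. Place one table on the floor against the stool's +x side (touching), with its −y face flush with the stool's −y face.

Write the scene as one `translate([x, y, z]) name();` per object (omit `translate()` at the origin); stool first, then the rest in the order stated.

stool();
translate([331, 0, 0]) table();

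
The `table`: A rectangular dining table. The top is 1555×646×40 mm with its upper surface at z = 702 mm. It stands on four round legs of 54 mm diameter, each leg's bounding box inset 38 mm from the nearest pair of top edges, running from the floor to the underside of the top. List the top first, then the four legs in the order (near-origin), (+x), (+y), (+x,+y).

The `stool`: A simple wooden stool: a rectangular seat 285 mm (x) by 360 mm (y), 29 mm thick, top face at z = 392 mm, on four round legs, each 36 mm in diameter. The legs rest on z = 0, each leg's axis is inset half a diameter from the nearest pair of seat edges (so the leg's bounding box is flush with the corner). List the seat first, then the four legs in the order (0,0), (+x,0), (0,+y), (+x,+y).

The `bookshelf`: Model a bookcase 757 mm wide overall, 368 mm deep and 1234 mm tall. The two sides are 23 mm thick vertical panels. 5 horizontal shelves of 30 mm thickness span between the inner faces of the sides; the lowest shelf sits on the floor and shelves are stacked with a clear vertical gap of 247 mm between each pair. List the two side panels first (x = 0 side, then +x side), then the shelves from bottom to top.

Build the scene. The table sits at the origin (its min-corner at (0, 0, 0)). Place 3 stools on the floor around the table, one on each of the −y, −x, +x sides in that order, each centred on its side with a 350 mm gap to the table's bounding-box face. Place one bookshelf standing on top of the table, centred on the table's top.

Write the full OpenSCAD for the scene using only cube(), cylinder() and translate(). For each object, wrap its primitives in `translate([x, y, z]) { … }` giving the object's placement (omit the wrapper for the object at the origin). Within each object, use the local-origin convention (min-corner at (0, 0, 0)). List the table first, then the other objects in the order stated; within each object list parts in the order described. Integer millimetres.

translate([0, 0, 662]) cube([1555, 646, 40]);
translate([65, 65, 0]) cylinder(h = 662, r = 27);
translate([1490, 65, 0]) cylinder(h = 662, r = 27);
translate([65, 581, 0]) cylinder(h = 662, r = 27);
translate([1490, 581, 0]) cylinder(h = 662, r = 27);
translate([635, -710, 0]) {
  translate([0, 0, 363]) cube([285, 360, 29]);
  translate([18, 18, 0]) cylinder(h = 363, r = 18);
  translate([267, 18, 0]) cylinder(h = 363, r = 18);
  translate([18, 342, 0]) cylinder(h = 363, r = 18);
  translate([267, 342, 0]) cylinder(h = 363, r = 18);
}
translate([-635, 143, 0]) {
  translate([0, 0, 363]) cube([285, 360, 29]);
  translate([18, 18, 0]) cylinder(h = 363, r = 18);
  translate([267, 18, 0]) cylinder(h = 363, r = 18);
  translate([18, 342, 0]) cylinder(h = 363, r = 18);
  translate([267, 342, 0]) cylinder(h = 363, r = 18);
}
translate([1905, 143, 0]) {
  translate([0, 0, 363]) cube([285, 360, 29]);
  translate([18, 18, 0]) cylinder(h = 363, r = 18);
  translate([267, 18, 0]) cylinder(h = 363, r = 18);
  translate([18, 342, 0]) cylinder(h = 363, r = 18);
  translate([267, 342, 0]) cylinder(h = 363, r = 18);
}
translate([399, 139, 702]) {
  cube([23, 368, 1234]);
  translate([734, 0, 0]) cube([23, 368, 1234]);
  translate([23, 0, 0]) cube([711, 368, 30]);
  translate([23, 0, 277]) cube([711, 368, 30]);
  translate([23, 0, 554]) cube([711, 368, 30]);
  translate([23, 0, 831]) cube([711, 368, 30]);
  translate([23, 0, 1108]) cube([711, 368, 30]);
}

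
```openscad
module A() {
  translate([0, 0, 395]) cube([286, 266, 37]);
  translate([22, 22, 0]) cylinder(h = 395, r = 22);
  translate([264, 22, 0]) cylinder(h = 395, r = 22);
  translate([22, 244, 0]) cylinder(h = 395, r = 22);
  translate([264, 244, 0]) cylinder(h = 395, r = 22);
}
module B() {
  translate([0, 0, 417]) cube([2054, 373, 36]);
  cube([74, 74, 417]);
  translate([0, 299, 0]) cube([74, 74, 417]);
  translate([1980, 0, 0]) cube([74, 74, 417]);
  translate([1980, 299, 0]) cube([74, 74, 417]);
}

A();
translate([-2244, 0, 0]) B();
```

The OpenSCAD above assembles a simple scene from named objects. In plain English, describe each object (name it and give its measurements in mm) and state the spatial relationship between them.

A is a four-legged stool. The seat is a 286×266×37 mm slab whose top surface is at z = 432 mm; four round legs, each 44 mm in diameter, run from the floor (z = 0) to the underside of the seat, each leg's axis is inset half a diameter from the nearest pair of seat edges (so the leg's bounding box is flush with the corner).

B is a bench: a 2054×373 mm seat slab, 36 mm thick, top at z = 453 mm, on four 74×74 mm square legs flush with the seat corners and standing on z = 0.

The bench is on the floor beside the stool on its −x side.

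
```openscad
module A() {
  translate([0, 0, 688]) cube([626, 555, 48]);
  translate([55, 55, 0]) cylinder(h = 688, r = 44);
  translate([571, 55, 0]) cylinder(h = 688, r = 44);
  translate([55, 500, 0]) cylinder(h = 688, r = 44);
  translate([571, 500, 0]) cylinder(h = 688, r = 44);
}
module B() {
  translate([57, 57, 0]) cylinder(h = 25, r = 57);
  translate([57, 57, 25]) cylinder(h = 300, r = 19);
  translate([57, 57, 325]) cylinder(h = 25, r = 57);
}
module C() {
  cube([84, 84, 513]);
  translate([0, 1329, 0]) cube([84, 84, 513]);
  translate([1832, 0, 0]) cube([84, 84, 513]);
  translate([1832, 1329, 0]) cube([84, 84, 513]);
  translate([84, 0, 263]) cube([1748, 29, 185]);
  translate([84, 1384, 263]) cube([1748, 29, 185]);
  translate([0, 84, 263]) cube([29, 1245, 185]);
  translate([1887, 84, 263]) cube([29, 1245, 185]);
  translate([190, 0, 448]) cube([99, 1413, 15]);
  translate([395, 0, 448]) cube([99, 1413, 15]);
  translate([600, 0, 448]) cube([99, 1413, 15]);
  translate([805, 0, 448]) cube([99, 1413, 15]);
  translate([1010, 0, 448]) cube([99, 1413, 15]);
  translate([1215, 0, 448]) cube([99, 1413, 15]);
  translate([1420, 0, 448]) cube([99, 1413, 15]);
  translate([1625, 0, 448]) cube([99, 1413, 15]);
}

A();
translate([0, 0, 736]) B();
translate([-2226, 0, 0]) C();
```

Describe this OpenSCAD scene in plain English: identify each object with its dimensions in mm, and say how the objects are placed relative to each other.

A is a table with a 626×555 mm rectangular top, 48 mm thick, top surface at z = 736 mm, supported by four round legs of 88 mm diameter, each leg's bounding box inset 11 mm from the nearest pair of top edges, running from the floor.

B is a spool: two coaxial disc flanges of radius 57 mm and thickness 25 mm, joined by a core cylinder of radius 19 mm and height 300 mm. The lower flange rests on z = 0 and the three cylinders share a vertical axis.

C is a bed frame 1916 mm long (x) by 1413 mm wide (y). Four 84×84 mm corner posts, 513 mm tall, at the corners of the footprint. Four rails of 29 mm thickness and 185 mm height run between adjacent posts with their undersides at z = 263 mm, their outer faces flush with the outside of the frame (the two x-running rails run between the posts' inner faces; the two y-running rails run between the posts' inner faces). 8 slats, each 99 mm wide (x) and 15 mm thick, lie across the top of the two x-running rails, running the full 1413 mm width of the frame in y; the slats are evenly spaced along x between the inner faces of the end posts with equal gaps (rounded down to the nearest mm) at the −x end and between each pair — any rounding remainder accumulates at the +x end.

The spool is on top of the table. The bed frame is on the floor beside the table on its −x side.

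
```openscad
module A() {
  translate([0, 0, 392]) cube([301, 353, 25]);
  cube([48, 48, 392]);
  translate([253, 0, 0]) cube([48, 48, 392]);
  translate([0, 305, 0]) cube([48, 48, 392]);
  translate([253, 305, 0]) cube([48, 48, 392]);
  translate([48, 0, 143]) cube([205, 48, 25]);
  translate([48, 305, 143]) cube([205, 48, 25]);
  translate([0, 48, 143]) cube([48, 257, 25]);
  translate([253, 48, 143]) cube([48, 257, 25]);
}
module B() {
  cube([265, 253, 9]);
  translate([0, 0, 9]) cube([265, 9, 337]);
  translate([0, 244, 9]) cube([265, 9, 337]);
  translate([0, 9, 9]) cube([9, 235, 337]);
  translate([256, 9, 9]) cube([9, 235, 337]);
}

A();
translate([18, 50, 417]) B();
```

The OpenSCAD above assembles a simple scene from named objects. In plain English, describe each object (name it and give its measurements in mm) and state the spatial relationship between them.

A is a four-legged stool. The seat is a 301×353×25 mm slab whose top surface is at z = 417 mm; four square legs, each 48×48 mm in cross-section, run from the floor (z = 0) to the underside of the seat, each flush with a corner of the seat. Four stretchers, 48 mm wide and 25 mm tall, connect adjacent legs with their undersides at z = 143 mm, each running between the inner faces of the legs it joins and aligned with the legs' outer faces on the other axis.

B is an open-topped rectangular box: outside dimensions 265×253×346 mm, with a uniform wall and base thickness of 9 mm. The base is a full 265×253 slab on the floor; four walls sit on top of the base. The front and back walls (the −y and +y sides) span the full width; the two side walls fit between them.

The open box is on top of the stool, centred.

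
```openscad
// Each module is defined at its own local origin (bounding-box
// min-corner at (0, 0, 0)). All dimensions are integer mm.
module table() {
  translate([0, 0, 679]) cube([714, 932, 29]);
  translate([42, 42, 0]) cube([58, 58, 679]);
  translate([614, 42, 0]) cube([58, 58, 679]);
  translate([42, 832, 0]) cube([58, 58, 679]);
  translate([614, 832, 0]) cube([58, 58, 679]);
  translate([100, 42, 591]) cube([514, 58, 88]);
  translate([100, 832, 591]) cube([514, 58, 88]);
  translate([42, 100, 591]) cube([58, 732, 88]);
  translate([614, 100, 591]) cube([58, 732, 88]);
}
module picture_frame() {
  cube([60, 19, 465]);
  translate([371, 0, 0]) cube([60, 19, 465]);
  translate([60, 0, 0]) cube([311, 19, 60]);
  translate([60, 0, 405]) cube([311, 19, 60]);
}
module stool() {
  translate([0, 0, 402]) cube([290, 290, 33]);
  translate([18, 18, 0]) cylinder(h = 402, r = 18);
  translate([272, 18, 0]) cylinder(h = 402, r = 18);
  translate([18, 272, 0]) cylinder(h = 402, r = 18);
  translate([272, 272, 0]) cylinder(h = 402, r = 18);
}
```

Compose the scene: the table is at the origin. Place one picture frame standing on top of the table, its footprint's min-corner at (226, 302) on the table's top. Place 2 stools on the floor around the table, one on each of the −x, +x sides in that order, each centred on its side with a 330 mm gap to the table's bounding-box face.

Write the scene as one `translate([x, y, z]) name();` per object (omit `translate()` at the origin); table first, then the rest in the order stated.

table();
translate([226, 302, 708]) picture_frame();
translate([-620, 321, 0]) stool();
translate([1044, 321, 0]) stool();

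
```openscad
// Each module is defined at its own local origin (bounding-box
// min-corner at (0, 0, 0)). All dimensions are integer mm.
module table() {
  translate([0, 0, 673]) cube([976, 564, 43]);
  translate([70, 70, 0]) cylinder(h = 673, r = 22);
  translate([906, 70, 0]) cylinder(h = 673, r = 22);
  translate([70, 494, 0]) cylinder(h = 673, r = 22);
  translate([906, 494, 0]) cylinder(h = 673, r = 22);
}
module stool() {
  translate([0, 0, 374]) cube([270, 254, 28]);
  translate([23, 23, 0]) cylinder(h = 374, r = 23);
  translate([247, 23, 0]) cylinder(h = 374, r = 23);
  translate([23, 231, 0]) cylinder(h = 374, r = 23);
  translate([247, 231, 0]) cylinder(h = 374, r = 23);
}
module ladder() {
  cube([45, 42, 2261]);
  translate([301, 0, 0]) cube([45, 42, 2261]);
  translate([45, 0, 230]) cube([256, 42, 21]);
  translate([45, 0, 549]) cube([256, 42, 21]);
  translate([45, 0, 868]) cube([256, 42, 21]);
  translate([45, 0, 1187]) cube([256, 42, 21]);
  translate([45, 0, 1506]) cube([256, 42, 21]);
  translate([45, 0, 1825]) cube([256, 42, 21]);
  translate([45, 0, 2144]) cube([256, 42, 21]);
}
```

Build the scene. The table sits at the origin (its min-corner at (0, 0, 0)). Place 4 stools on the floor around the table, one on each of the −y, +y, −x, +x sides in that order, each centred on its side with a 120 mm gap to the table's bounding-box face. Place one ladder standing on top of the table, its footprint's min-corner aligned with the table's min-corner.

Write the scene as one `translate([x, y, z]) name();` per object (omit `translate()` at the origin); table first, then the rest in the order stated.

table();
translate([353, -374, 0]) stool();
translate([353, 684, 0]) stool();
translate([-390, 155, 0]) stool();
translate([1096, 155, 0]) stool();
translate([0, 0, 716]) ladder();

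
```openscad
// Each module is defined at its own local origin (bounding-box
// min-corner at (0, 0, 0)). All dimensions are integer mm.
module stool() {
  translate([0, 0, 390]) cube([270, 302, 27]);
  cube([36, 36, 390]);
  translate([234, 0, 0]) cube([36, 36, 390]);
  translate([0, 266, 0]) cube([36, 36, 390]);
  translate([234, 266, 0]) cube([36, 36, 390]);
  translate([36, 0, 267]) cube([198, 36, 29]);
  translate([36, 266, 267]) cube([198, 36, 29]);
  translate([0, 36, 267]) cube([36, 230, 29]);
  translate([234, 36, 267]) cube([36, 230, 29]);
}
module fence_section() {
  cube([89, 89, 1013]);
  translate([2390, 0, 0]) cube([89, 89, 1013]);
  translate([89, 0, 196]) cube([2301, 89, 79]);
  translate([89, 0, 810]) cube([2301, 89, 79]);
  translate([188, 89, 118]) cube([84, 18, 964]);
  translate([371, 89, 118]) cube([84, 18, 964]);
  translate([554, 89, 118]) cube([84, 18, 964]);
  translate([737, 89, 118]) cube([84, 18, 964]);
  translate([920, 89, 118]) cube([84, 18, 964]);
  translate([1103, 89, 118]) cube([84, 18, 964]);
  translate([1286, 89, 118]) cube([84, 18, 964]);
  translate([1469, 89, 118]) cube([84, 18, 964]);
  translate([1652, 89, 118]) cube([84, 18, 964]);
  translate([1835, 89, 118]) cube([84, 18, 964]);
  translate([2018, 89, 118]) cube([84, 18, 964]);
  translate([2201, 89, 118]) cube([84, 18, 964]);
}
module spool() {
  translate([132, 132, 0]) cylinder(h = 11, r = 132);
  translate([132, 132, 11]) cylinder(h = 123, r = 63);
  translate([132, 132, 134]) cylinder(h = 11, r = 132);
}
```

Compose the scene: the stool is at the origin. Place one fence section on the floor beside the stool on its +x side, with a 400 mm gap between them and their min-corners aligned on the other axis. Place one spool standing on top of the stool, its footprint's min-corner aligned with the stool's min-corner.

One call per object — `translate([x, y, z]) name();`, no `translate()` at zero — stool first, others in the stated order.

stool();
translate([670, 0, 0]) fence_section();
translate([0, 0, 417]) spool();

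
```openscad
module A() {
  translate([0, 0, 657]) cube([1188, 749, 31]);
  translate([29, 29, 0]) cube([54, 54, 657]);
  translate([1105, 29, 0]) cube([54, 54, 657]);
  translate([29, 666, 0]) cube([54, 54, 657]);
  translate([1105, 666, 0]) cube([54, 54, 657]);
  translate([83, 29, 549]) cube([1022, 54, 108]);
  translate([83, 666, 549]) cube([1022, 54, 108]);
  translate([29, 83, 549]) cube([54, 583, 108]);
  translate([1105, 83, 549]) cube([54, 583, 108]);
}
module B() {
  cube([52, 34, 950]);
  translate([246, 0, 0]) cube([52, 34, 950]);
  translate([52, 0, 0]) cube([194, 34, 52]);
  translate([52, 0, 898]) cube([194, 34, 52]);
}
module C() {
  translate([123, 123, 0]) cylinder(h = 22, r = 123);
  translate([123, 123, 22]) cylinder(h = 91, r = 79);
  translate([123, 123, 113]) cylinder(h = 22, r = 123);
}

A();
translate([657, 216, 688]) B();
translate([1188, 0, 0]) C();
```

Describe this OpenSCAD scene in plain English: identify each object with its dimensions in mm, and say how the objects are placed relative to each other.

A is a table: top 1188 mm (x) × 749 mm (y), 31 mm thick, upper face at z = 688 mm, on four 54×54 mm square legs, each inset 29 mm from the nearest pair of top edges, running from z = 0 to the bottom of the top. Four apron rails, 54 mm thick and 108 mm tall, run between adjacent legs with their top edges flush with the underside of the top and their outer faces flush with the legs' outer faces.

B is a rectangular picture frame lying in the x–z plane (depth along y). The opening is 194 mm wide (x) by 846 mm tall (z), surrounded by a border 52 mm wide on all four sides. The frame is 34 mm deep and is made of two full-height vertical stiles with two horizontal rails fitted between them.

C is a spool: two coaxial disc flanges of radius 123 mm and thickness 22 mm, joined by a core cylinder of radius 79 mm and height 91 mm. The lower flange rests on z = 0 and the three cylinders share a vertical axis.

The picture frame is on top of the table. The spool is against the table's +x side, with their −y faces flush.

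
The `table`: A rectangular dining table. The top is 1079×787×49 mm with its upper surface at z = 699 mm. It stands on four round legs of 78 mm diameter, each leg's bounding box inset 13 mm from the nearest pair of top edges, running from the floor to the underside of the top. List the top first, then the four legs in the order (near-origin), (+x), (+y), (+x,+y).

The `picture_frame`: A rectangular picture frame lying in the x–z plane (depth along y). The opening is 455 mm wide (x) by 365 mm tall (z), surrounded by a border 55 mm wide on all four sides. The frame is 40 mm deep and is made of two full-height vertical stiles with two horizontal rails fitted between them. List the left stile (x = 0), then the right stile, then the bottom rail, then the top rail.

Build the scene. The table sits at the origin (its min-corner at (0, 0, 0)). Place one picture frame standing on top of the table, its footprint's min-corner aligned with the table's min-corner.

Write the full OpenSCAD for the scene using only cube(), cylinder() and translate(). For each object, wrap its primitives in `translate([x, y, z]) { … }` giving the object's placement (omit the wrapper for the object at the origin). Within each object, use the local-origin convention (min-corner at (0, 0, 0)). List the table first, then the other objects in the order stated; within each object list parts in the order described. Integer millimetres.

translate([0, 0, 650]) cube([1079, 787, 49]);
translate([52, 52, 0]) cylinder(h = 650, r = 39);
translate([1027, 52, 0]) cylinder(h = 650, r = 39);
translate([52, 735, 0]) cylinder(h = 650, r = 39);
translate([1027, 735, 0]) cylinder(h = 650, r = 39);
translate([0, 0, 699]) {
  cube([55, 40, 475]);
  translate([510, 0, 0]) cube([55, 40, 475]);
  translate([55, 0, 0]) cube([455, 40, 55]);
  translate([55, 0, 420]) cube([455, 40, 55]);
}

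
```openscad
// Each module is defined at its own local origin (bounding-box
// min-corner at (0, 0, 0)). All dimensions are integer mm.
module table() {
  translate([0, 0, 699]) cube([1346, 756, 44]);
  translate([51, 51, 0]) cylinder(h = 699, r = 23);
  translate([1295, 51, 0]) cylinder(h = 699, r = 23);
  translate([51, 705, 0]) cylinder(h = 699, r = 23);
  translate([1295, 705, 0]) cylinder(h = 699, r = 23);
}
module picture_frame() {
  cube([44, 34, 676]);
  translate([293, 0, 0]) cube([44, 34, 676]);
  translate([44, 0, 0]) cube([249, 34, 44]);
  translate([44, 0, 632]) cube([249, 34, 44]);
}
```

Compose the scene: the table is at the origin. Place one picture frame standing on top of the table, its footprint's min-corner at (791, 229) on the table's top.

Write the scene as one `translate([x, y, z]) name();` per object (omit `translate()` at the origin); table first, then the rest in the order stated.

table();
translate([791, 229, 743]) picture_frame();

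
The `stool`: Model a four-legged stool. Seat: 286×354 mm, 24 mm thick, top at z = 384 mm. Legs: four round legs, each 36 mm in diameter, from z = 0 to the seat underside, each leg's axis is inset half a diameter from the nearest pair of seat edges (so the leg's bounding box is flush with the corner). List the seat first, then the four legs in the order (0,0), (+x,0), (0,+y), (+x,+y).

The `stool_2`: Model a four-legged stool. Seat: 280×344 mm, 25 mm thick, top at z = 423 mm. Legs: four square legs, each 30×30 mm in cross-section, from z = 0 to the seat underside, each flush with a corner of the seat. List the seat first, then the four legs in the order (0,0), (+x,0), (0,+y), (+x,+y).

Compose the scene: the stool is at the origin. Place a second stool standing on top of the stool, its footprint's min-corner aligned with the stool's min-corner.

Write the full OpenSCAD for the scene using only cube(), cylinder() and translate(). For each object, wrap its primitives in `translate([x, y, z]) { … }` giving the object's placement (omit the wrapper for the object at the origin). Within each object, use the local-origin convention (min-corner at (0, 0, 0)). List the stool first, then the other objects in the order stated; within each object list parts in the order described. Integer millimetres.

translate([0, 0, 360]) cube([286, 354, 24]);
translate([18, 18, 0]) cylinder(h = 360, r = 18);
translate([268, 18, 0]) cylinder(h = 360, r = 18);
translate([18, 336, 0]) cylinder(h = 360, r = 18);
translate([268, 336, 0]) cylinder(h = 360, r = 18);
translate([0, 0, 384]) {
  translate([0, 0, 398]) cube([280, 344, 25]);
  cube([30, 30, 398]);
  translate([250, 0, 0]) cube([30, 30, 398]);
  translate([0, 314, 0]) cube([30, 30, 398]);
  translate([250, 314, 0]) cube([30, 30, 398]);
}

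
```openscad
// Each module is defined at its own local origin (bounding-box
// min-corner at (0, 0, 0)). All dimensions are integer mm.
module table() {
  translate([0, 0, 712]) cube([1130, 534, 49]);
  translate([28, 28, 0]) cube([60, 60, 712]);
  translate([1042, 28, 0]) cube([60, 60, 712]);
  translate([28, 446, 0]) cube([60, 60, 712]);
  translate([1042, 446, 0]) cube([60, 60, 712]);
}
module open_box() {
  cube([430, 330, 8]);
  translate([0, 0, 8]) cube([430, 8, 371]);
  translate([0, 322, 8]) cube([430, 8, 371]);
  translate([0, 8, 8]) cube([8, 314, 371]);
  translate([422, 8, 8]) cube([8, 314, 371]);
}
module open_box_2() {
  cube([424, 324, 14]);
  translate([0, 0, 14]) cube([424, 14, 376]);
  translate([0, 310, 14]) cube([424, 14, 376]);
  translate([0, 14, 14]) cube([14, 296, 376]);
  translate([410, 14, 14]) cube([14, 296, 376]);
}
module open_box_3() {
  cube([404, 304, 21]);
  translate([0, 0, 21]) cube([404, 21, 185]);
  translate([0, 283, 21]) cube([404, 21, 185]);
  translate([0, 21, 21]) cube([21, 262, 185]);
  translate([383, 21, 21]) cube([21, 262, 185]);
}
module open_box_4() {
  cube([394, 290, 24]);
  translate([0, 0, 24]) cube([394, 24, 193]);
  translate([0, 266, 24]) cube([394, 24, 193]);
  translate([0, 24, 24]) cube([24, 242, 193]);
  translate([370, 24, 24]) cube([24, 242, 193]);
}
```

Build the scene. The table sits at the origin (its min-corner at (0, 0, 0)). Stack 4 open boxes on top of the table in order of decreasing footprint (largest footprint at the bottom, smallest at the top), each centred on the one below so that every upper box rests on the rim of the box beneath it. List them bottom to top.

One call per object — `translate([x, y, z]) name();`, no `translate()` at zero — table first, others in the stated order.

table();
translate([350, 102, 761]) open_box();
translate([353, 105, 1140]) open_box_2();
translate([363, 115, 1530]) open_box_3();
translate([368, 122, 1736]) open_box_4();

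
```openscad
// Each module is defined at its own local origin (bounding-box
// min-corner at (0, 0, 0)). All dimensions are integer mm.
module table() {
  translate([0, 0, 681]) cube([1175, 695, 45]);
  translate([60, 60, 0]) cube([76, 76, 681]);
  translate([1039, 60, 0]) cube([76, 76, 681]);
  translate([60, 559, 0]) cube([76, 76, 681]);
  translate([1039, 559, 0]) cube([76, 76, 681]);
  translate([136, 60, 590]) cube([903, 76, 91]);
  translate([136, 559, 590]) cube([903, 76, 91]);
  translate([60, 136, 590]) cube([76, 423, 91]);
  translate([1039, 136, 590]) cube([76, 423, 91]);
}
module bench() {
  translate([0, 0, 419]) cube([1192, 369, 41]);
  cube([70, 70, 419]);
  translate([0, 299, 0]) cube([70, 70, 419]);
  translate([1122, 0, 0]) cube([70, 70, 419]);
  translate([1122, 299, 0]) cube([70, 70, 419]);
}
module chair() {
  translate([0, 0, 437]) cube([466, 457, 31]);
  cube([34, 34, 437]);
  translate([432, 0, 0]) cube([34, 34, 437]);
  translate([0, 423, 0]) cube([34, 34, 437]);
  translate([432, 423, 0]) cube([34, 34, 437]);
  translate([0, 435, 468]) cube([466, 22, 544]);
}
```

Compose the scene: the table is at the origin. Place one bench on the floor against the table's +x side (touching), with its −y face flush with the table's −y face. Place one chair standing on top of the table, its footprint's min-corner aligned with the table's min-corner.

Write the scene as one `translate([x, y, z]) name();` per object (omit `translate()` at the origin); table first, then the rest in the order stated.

table();
translate([1175, 0, 0]) bench();
translate([0, 0, 726]) chair();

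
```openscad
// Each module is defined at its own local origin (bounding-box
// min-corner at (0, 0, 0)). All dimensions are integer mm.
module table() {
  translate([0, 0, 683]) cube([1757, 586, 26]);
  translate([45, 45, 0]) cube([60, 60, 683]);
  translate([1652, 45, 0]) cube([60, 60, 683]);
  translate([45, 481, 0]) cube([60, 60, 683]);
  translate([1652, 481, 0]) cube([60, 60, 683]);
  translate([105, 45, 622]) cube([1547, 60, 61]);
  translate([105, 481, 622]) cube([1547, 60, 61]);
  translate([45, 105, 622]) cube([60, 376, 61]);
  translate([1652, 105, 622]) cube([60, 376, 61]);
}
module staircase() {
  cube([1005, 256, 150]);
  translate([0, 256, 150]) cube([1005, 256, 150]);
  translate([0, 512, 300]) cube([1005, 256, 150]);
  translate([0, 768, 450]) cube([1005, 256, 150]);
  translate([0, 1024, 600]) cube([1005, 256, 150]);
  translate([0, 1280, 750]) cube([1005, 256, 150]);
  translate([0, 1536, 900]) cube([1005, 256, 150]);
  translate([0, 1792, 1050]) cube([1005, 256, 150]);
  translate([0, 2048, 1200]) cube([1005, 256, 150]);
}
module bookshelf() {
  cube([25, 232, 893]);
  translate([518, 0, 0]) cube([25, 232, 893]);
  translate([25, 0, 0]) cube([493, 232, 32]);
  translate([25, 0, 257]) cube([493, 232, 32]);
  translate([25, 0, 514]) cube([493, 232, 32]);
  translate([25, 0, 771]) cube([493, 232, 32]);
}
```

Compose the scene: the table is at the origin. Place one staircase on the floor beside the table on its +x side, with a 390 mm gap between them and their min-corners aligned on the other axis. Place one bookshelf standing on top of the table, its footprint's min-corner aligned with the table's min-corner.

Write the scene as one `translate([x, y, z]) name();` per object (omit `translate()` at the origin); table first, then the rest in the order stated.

table();
translate([2147, 0, 0]) staircase();
translate([0, 0, 709]) bookshelf();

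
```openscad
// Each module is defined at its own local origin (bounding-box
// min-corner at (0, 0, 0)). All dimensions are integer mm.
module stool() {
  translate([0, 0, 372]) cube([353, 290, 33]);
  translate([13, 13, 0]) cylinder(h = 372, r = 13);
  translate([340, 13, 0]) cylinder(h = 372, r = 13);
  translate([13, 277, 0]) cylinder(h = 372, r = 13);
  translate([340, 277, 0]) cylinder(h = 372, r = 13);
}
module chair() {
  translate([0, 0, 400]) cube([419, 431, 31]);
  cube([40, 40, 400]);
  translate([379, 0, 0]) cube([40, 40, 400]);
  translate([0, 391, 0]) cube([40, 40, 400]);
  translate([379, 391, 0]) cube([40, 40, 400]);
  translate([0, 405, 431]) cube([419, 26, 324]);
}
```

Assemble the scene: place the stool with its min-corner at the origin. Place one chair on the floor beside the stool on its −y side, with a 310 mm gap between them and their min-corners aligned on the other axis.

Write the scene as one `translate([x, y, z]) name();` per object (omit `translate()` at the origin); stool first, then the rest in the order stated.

stool();
translate([0, -741, 0]) chair();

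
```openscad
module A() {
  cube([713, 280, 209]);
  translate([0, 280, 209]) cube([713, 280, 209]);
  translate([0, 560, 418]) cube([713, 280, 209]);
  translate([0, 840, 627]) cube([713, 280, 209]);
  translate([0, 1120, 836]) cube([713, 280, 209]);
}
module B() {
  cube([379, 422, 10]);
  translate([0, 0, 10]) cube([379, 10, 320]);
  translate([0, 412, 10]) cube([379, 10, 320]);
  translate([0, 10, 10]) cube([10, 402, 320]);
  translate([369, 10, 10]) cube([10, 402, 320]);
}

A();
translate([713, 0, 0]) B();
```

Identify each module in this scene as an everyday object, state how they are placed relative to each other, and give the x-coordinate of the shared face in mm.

A is a staircase. B is an open box. The open box is against the staircase's +x side, with their −y faces flush. The x-coordinate of the shared face is 713 mm.

The staircase's +x face and the open box's −x face are both at x = 713 mm.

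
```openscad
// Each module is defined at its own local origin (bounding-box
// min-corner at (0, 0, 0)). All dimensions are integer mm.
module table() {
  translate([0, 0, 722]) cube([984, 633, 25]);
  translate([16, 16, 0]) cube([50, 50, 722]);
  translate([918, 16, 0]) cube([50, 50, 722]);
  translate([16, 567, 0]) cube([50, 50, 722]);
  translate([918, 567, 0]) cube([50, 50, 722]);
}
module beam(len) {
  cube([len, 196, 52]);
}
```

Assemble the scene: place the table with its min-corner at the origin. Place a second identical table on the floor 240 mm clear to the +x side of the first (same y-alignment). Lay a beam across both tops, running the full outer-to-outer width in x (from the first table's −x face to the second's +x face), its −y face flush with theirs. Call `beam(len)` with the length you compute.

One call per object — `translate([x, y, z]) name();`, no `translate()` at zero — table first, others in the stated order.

table();
translate([1224, 0, 0]) table();
translate([0, 0, 747]) beam(2208);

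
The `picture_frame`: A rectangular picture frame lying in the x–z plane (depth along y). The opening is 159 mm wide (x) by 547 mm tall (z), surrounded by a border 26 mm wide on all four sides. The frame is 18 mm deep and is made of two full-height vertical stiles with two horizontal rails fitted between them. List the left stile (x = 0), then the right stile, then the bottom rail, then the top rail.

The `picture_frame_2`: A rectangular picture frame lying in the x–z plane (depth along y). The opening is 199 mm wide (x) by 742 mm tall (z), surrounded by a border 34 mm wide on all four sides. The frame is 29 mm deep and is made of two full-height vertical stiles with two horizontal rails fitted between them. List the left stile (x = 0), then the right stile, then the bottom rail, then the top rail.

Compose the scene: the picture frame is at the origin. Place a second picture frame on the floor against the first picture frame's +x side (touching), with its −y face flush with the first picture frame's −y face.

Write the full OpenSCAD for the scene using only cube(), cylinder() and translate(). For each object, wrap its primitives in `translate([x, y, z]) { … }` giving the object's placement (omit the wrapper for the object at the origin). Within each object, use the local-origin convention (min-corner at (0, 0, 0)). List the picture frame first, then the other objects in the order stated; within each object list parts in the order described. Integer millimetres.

cube([26, 18, 599]);
translate([185, 0, 0]) cube([26, 18, 599]);
translate([26, 0, 0]) cube([159, 18, 26]);
translate([26, 0, 573]) cube([159, 18, 26]);
translate([211, 0, 0]) {
  cube([34, 29, 810]);
  translate([233, 0, 0]) cube([34, 29, 810]);
  translate([34, 0, 0]) cube([199, 29, 34]);
  translate([34, 0, 776]) cube([199, 29, 34]);
}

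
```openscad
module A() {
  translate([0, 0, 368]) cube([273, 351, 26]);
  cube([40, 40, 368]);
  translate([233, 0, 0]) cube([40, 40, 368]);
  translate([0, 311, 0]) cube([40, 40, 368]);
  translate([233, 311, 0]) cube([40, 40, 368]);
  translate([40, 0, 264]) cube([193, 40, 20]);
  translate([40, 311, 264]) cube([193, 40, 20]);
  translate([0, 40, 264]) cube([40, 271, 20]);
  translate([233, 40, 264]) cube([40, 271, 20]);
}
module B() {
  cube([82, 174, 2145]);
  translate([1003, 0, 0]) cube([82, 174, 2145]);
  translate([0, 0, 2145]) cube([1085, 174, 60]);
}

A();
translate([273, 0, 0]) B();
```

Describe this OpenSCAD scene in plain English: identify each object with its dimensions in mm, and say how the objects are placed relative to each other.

A is a four-legged stool. The seat is a 273×351×26 mm slab whose top surface is at z = 394 mm; four square legs, each 40×40 mm in cross-section, run from the floor (z = 0) to the underside of the seat, each flush with a corner of the seat. Four stretchers, 40 mm wide and 20 mm tall, connect adjacent legs with their undersides at z = 264 mm, each running between the inner faces of the legs it joins and aligned with the legs' outer faces on the other axis.

B is a door frame. The clear opening is 921 mm wide and 2145 mm high. Two 82 mm wide jambs, 174 mm deep, stand either side of the opening from the floor to the top of the opening. A 60 mm thick head sits across the top of both jambs, spanning the full outside width of the frame.

The door frame is against the stool's +x side, with their −y faces flush.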